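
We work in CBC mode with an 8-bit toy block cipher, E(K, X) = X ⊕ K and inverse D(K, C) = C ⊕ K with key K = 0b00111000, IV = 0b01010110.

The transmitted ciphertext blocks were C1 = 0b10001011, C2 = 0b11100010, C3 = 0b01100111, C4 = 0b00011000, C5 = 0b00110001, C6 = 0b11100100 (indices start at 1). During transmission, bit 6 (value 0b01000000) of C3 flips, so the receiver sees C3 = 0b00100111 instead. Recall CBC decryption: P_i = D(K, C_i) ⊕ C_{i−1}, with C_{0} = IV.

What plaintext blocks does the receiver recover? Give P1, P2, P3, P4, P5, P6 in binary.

Only C3 changed, to 0b00100111. In CBC, a change in C_i garbles P_i and flips the same bit in P_{i+1}. Decrypting the received ciphertext:
P1: D(K, 0b10001011) = 0b10110011; 0b10110011 ⊕ 0b01010110 = 0b11100101.
P2: D(K, 0b11100010) = 0b11011010; 0b11011010 ⊕ 0b10001011 = 0b01010001.
P3: D(K, 0b00100111) = 0b00011111; 0b00011111 ⊕ 0b11100010 = 0b11111101.
P4: D(K, 0b00011000) = 0b00100000; 0b00100000 ⊕ 0b00100111 = 0b00000111.
P5: D(K, 0b00110001) = 0b00001001; 0b00001001 ⊕ 0b00011000 = 0b00010001.
P6: D(K, 0b11100100) = 0b11011100; 0b11011100 ⊕ 0b00110001 = 0b11101101.
Blocks that differ from the original plaintext: P3, P4.

P1 = 0b11100101, P2 = 0b01010001, P3 = 0b11111101, P4 = 0b00000111, P5 = 0b00010001, P6 = 0b11101101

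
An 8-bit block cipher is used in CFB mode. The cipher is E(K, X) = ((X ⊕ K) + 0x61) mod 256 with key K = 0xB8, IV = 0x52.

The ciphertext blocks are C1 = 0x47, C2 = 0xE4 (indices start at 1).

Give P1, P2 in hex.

CFB decryption: P_i = C_i ⊕ E(K, C_{i−1}), with C_{0} = IV.
P1: E(K, 0x52) = 0x4B; 0x47 ⊕ 0x4B = 0x0C.
P2: E(K, 0x47) = 0x60; 0xE4 ⊕ 0x60 = 0x84.

P1 = 0x0C, P2 = 0x84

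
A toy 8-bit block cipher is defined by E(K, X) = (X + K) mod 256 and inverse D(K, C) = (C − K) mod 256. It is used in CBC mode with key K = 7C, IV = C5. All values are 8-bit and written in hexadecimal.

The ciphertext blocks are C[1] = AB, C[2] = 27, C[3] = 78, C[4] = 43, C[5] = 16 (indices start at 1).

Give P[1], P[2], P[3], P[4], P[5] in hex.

P[1] = EA, P[2] = 00, P[3] = DB, P[4] = BF, P[5] = D9

CBC decryption: P_i = D(K, C_i) ⊕ C_{i−1}, with C_{0} = IV.
P[1]: D(K, AB) = 2F; 2F ⊕ C5 = EA.
P[2]: D(K, 27) = AB; AB ⊕ AB = 00.
P[3]: D(K, 78) = FC; FC ⊕ 27 = DB.
P[4]: D(K, 43) = C7; C7 ⊕ 78 = BF.
P[5]: D(K, 16) = 9A; 9A ⊕ 43 = D9.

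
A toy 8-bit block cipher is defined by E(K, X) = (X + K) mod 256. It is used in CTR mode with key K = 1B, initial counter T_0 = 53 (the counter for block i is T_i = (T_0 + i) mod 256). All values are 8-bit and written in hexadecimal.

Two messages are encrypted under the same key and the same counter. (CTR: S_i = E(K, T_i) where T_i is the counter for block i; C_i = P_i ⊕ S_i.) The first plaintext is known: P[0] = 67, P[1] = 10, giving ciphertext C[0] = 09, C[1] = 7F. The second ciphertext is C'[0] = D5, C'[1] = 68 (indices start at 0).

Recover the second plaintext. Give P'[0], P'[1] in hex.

P'[0] = BB, P'[1] = 07

In CTR with a reused counter, both messages share the same keystream S_i, so C_i ⊕ C'_i = P_i ⊕ P'_i and thus P'_i = P_i ⊕ C_i ⊕ C'_i.
P'[0]: 67 ⊕ 09 ⊕ D5 = BB.
P'[1]: 10 ⊕ 7F ⊕ 68 = 07.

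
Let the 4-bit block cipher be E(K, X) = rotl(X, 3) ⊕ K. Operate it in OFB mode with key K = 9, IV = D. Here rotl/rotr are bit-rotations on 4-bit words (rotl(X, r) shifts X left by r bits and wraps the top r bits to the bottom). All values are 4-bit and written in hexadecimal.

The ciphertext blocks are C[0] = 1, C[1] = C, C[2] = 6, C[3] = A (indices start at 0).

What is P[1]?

OFB decryption: S_i = E(K, S_{i−1}) with S_{−1} = IV; P_i = C_i ⊕ S_i.
P[0]: S = E(K, D) = 7; 1 ⊕ 7 = 6.
P[1]: S = E(K, 7) = 2; C ⊕ 2 = E.

P[1] = E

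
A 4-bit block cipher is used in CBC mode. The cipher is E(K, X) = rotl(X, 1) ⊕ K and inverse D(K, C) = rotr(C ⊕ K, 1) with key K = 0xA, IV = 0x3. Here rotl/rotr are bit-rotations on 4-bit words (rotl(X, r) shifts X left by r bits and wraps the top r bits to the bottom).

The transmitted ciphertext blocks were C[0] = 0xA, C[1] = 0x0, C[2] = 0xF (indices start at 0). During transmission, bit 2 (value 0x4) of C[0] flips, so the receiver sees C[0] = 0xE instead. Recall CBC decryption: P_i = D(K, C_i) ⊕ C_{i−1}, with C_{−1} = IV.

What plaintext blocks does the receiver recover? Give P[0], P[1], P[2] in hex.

Only C[0] changed, to 0xE. In CBC, a change in C_i garbles P_i and flips the same bit in P_{i+1}. Decrypting the received ciphertext:
P[0]: D(K, 0xE) = 0x2; 0x2 ⊕ 0x3 = 0x1.
P[1]: D(K, 0x0) = 0x5; 0x5 ⊕ 0xE = 0xB.
P[2]: D(K, 0xF) = 0xA; 0xA ⊕ 0x0 = 0xA.
Blocks that differ from the original plaintext: P[0], P[1].

P[0] = 0x1, P[1] = 0xB, P[2] = 0xA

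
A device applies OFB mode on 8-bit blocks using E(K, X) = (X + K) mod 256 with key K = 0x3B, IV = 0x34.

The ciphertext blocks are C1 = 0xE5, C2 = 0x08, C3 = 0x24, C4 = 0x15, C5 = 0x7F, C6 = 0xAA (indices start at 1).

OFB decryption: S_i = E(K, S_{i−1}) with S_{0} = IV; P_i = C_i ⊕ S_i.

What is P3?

P3 = 0xC1

P1: S = E(K, 0x34) = 0x6F; 0xE5 ⊕ 0x6F = 0x8A.
P2: S = E(K, 0x6F) = 0xAA; 0x08 ⊕ 0xAA = 0xA2.
P3: S = E(K, 0xAA) = 0xE5; 0x24 ⊕ 0xE5 = 0xC1.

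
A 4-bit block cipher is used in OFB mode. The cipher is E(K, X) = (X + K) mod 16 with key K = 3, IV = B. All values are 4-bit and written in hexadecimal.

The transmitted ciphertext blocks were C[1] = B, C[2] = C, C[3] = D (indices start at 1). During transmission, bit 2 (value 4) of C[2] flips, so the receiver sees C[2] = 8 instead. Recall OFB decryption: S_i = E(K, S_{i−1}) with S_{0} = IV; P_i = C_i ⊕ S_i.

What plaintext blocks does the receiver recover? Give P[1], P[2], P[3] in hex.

P[1] = 5, P[2] = 9, P[3] = 9

Only C[2] changed, to 8. In OFB, a change in C_i flips the same bit in P_i only; the keystream is unaffected. Decrypting the received ciphertext:
P[1]: S = E(K, B) = E; B ⊕ E = 5.
P[2]: S = E(K, E) = 1; 8 ⊕ 1 = 9.
P[3]: S = E(K, 1) = 4; D ⊕ 4 = 9.
Blocks that differ from the original plaintext: P[2].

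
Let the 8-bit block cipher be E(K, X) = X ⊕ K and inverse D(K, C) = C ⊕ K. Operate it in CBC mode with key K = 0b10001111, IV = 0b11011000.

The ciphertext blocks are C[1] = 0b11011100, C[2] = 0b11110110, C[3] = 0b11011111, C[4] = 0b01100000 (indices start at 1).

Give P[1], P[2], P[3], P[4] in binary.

CBC decryption: P_i = D(K, C_i) ⊕ C_{i−1}, with C_{0} = IV.
P[1]: D(K, 0b11011100) = 0b01010011; 0b01010011 ⊕ 0b11011000 = 0b10001011.
P[2]: D(K, 0b11110110) = 0b01111001; 0b01111001 ⊕ 0b11011100 = 0b10100101.
P[3]: D(K, 0b11011111) = 0b01010000; 0b01010000 ⊕ 0b11110110 = 0b10100110.
P[4]: D(K, 0b01100000) = 0b11101111; 0b11101111 ⊕ 0b11011111 = 0b00110000.

P[1] = 0b10001011, P[2] = 0b10100101, P[3] = 0b10100110, P[4] = 0b00110000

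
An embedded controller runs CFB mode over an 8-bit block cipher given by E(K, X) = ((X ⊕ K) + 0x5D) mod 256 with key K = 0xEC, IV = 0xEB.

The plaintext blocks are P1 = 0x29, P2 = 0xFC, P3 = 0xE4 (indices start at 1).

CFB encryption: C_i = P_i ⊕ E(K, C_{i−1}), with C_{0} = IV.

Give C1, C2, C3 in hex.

C1: E(K, 0xEB) = 0x64; 0x29 ⊕ 0x64 = 0x4D.
C2: E(K, 0x4D) = 0xFE; 0xFC ⊕ 0xFE = 0x02.
C3: E(K, 0x02) = 0x4B; 0xE4 ⊕ 0x4B = 0xAF.

C1 = 0x4D, C2 = 0x02, C3 = 0xAF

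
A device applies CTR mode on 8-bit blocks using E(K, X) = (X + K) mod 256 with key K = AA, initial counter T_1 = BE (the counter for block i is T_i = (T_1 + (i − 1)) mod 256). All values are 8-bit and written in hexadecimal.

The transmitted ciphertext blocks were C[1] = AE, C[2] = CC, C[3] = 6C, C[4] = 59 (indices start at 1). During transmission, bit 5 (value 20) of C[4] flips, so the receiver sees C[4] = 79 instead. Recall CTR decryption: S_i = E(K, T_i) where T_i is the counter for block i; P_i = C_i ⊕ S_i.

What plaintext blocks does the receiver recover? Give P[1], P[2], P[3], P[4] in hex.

P[1] = C6, P[2] = A5, P[3] = 06, P[4] = 12

Only C[4] changed, to 79. In CTR, a change in C_i flips the same bit in P_i only; the keystream is unaffected. Decrypting the received ciphertext:
P[1]: T = BE, S = E(K, T) = 68; AE ⊕ 68 = C6.
P[2]: T = BF, S = E(K, T) = 69; CC ⊕ 69 = A5.
P[3]: T = C0, S = E(K, T) = 6A; 6C ⊕ 6A = 06.
P[4]: T = C1, S = E(K, T) = 6B; 79 ⊕ 6B = 12.
Blocks that differ from the original plaintext: P[4].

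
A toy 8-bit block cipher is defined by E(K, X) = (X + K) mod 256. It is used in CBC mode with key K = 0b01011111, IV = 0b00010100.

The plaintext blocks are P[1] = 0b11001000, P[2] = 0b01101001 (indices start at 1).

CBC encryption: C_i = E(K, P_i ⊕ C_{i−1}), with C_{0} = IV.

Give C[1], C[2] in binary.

C[1] = 0b00111011, C[2] = 0b10110001

C[1]: P[1] ⊕ 0b00010100 = 0b11011100; E(K, 0b11011100) = 0b00111011.
C[2]: P[2] ⊕ 0b00111011 = 0b01010010; E(K, 0b01010010) = 0b10110001.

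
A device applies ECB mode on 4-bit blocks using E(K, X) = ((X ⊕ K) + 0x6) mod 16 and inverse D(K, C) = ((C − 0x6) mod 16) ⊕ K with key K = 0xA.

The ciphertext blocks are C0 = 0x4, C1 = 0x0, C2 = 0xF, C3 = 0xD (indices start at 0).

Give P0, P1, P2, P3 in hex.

P0 = 0x4, P1 = 0x0, P2 = 0x3, P3 = 0xD

ECB decryption: P_i = D(K, C_i).
P0: D(K, 0x4) = 0x4.
P1: D(K, 0x0) = 0x0.
P2: D(K, 0xF) = 0x3.
P3: D(K, 0xD) = 0xD.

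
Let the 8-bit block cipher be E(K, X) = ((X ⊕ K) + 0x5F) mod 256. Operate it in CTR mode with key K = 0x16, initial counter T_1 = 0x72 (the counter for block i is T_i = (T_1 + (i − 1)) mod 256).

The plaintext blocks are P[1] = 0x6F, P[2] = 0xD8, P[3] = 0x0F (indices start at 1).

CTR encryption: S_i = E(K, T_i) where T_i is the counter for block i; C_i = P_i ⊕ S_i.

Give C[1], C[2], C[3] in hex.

C[1] = 0xAC, C[2] = 0x1C, C[3] = 0xCE

C[1]: T = 0x72, S = E(K, T) = 0xC3; 0x6F ⊕ 0xC3 = 0xAC.
C[2]: T = 0x73, S = E(K, T) = 0xC4; 0xD8 ⊕ 0xC4 = 0x1C.
C[3]: T = 0x74, S = E(K, T) = 0xC1; 0x0F ⊕ 0xC1 = 0xCE.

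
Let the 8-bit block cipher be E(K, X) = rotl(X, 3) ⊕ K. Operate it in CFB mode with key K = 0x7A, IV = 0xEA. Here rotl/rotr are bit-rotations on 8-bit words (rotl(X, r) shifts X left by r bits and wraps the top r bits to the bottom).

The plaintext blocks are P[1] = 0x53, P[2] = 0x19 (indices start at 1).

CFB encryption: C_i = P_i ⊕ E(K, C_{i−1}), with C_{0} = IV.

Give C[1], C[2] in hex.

C[1]: E(K, 0xEA) = 0x2D; 0x53 ⊕ 0x2D = 0x7E.
C[2]: E(K, 0x7E) = 0x89; 0x19 ⊕ 0x89 = 0x90.

C[1] = 0x7E, C[2] = 0x90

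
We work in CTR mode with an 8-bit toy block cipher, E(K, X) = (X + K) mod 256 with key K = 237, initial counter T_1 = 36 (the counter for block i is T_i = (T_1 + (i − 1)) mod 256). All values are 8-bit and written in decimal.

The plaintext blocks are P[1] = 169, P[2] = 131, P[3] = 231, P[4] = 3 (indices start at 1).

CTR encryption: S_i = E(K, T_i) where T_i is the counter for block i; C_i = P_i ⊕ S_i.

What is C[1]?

C[1] = 184

C[1]: T = 36, S = E(K, T) = 17; 169 ⊕ 17 = 184.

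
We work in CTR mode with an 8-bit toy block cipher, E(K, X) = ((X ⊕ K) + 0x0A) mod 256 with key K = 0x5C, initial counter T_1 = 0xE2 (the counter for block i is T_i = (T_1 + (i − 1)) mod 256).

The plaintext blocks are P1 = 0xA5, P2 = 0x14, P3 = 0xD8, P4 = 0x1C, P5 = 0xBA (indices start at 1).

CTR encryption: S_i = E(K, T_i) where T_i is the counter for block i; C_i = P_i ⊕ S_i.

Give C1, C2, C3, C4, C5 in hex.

C1 = 0x6D, C2 = 0xDD, C3 = 0x1A, C4 = 0xDF, C5 = 0x7E

C1: T = 0xE2, S = E(K, T) = 0xC8; 0xA5 ⊕ 0xC8 = 0x6D.
C2: T = 0xE3, S = E(K, T) = 0xC9; 0x14 ⊕ 0xC9 = 0xDD.
C3: T = 0xE4, S = E(K, T) = 0xC2; 0xD8 ⊕ 0xC2 = 0x1A.
C4: T = 0xE5, S = E(K, T) = 0xC3; 0x1C ⊕ 0xC3 = 0xDF.
C5: T = 0xE6, S = E(K, T) = 0xC4; 0xBA ⊕ 0xC4 = 0x7E.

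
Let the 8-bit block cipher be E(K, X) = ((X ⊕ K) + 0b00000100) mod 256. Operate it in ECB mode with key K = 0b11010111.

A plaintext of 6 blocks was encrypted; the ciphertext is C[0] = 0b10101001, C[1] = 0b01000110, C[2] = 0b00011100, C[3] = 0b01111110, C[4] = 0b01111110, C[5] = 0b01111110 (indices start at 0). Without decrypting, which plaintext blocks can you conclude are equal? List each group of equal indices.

ECB encrypts each block independently with the same key, so equal ciphertext blocks imply equal plaintext blocks.
C[3] = C[4] = C[5] = 0b01111110, so P[3] = P[4] = P[5].

P[3] = P[4] = P[5]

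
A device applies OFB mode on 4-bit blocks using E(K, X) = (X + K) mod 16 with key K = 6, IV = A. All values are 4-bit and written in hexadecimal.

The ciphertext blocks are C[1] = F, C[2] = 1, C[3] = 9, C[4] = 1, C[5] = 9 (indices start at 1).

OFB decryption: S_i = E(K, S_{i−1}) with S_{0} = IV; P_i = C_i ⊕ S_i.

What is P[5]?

P[5] = 1

P[1]: S = E(K, A) = 0; F ⊕ 0 = F.
P[2]: S = E(K, 0) = 6; 1 ⊕ 6 = 7.
P[3]: S = E(K, 6) = C; 9 ⊕ C = 5.
P[4]: S = E(K, C) = 2; 1 ⊕ 2 = 3.
P[5]: S = E(K, 2) = 8; 9 ⊕ 8 = 1.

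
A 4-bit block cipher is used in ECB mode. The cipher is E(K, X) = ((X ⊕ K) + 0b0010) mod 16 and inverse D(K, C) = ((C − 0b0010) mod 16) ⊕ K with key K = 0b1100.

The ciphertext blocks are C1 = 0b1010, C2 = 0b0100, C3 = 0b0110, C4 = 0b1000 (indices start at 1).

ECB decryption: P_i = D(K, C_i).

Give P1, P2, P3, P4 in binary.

P1 = 0b0100, P2 = 0b1110, P3 = 0b1000, P4 = 0b1010

P1: D(K, 0b1010) = 0b0100.
P2: D(K, 0b0100) = 0b1110.
P3: D(K, 0b0110) = 0b1000.
P4: D(K, 0b1000) = 0b1010.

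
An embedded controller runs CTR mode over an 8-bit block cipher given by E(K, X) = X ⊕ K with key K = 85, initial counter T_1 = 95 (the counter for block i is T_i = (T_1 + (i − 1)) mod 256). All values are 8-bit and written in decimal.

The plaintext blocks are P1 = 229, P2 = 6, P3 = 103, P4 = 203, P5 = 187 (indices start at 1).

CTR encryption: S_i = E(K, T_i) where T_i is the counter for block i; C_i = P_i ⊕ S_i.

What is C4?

C1: T = 95, S = E(K, T) = 10; 229 ⊕ 10 = 239.
C2: T = 96, S = E(K, T) = 53; 6 ⊕ 53 = 51.
C3: T = 97, S = E(K, T) = 52; 103 ⊕ 52 = 83.
C4: T = 98, S = E(K, T) = 55; 203 ⊕ 55 = 252.

C4 = 252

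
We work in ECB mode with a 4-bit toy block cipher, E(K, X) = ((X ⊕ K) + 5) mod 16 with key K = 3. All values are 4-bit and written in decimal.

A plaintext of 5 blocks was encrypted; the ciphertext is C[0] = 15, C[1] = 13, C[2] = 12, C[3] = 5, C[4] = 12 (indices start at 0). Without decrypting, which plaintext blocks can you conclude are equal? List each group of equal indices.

ECB encrypts each block independently with the same key, so equal ciphertext blocks imply equal plaintext blocks.
C[2] = C[4] = 12, so P[2] = P[4].

P[2] = P[4]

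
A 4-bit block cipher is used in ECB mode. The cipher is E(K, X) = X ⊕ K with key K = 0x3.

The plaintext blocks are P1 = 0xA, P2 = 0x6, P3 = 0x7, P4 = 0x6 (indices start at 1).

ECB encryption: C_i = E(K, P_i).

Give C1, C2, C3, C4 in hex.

C1 = 0x9, C2 = 0x5, C3 = 0x4, C4 = 0x5

C1: E(K, 0xA) = 0x9.
C2: E(K, 0x6) = 0x5.
C3: E(K, 0x7) = 0x4.
C4: E(K, 0x6) = 0x5.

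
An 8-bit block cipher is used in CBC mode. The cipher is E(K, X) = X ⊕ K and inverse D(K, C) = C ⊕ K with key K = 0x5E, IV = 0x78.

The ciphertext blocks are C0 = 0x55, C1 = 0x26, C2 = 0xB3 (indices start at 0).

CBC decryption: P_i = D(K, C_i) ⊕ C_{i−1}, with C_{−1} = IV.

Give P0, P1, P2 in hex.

P0 = 0x73, P1 = 0x2D, P2 = 0xCB

P0: D(K, 0x55) = 0x0B; 0x0B ⊕ 0x78 = 0x73.
P1: D(K, 0x26) = 0x78; 0x78 ⊕ 0x55 = 0x2D.
P2: D(K, 0xB3) = 0xED; 0xED ⊕ 0x26 = 0xCB.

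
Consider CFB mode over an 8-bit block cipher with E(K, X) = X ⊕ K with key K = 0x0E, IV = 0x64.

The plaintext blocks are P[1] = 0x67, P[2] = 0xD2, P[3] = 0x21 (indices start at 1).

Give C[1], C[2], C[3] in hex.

C[1] = 0x0D, C[2] = 0xD1, C[3] = 0xFE

CFB encryption: C_i = P_i ⊕ E(K, C_{i−1}), with C_{0} = IV.
C[1]: E(K, 0x64) = 0x6A; 0x67 ⊕ 0x6A = 0x0D.
C[2]: E(K, 0x0D) = 0x03; 0xD2 ⊕ 0x03 = 0xD1.
C[3]: E(K, 0xD1) = 0xDF; 0x21 ⊕ 0xDF = 0xFE.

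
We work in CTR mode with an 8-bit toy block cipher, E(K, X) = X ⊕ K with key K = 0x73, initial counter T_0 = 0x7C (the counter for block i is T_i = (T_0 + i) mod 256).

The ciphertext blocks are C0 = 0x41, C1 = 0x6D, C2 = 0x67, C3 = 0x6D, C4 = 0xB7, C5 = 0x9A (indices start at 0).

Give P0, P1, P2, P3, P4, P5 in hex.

P0 = 0x4E, P1 = 0x63, P2 = 0x6A, P3 = 0x61, P4 = 0x44, P5 = 0x68

CTR decryption: S_i = E(K, T_i) where T_i is the counter for block i; P_i = C_i ⊕ S_i.
P0: T = 0x7C, S = E(K, T) = 0x0F; 0x41 ⊕ 0x0F = 0x4E.
P1: T = 0x7D, S = E(K, T) = 0x0E; 0x6D ⊕ 0x0E = 0x63.
P2: T = 0x7E, S = E(K, T) = 0x0D; 0x67 ⊕ 0x0D = 0x6A.
P3: T = 0x7F, S = E(K, T) = 0x0C; 0x6D ⊕ 0x0C = 0x61.
P4: T = 0x80, S = E(K, T) = 0xF3; 0xB7 ⊕ 0xF3 = 0x44.
P5: T = 0x81, S = E(K, T) = 0xF2; 0x9A ⊕ 0xF2 = 0x68.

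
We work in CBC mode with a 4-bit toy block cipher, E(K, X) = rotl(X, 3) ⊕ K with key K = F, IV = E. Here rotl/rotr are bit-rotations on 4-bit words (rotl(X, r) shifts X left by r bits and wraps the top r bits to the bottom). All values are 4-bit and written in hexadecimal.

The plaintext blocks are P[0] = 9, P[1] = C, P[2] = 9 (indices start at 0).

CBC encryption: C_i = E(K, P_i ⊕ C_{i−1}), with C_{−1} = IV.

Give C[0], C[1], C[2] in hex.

C[0]: P[0] ⊕ E = 7; E(K, 7) = 4.
C[1]: P[1] ⊕ 4 = 8; E(K, 8) = B.
C[2]: P[2] ⊕ B = 2; E(K, 2) = E.

C[0] = 4, C[1] = B, C[2] = E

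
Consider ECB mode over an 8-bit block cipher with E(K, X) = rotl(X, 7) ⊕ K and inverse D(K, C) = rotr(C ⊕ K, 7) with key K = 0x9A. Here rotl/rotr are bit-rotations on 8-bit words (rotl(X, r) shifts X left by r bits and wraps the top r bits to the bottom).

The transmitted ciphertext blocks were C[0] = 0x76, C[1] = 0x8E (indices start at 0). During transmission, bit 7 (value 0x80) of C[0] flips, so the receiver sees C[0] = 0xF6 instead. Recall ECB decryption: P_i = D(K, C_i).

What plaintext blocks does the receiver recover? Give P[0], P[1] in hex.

P[0] = 0xD8, P[1] = 0x28

Only C[0] changed, to 0xF6. In ECB, a change in C_i affects only P_i. Decrypting the received ciphertext:
P[0]: D(K, 0xF6) = 0xD8.
P[1]: D(K, 0x8E) = 0x28.
Blocks that differ from the original plaintext: P[0].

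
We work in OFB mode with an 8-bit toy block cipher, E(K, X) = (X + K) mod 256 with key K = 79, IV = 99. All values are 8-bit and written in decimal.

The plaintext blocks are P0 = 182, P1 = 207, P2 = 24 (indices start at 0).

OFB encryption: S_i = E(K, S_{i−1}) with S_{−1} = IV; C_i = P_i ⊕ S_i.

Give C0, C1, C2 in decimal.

C0 = 4, C1 = 206, C2 = 72

C0: S = E(K, 99) = 178; 182 ⊕ 178 = 4.
C1: S = E(K, 178) = 1; 207 ⊕ 1 = 206.
C2: S = E(K, 1) = 80; 24 ⊕ 80 = 72.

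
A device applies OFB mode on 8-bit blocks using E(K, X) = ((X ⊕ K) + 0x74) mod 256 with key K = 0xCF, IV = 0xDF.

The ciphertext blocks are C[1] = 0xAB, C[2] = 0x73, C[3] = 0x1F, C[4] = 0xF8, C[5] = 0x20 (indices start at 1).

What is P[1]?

P[1] = 0x2F

OFB decryption: S_i = E(K, S_{i−1}) with S_{0} = IV; P_i = C_i ⊕ S_i.
P[1]: S = E(K, 0xDF) = 0x84; 0xAB ⊕ 0x84 = 0x2F.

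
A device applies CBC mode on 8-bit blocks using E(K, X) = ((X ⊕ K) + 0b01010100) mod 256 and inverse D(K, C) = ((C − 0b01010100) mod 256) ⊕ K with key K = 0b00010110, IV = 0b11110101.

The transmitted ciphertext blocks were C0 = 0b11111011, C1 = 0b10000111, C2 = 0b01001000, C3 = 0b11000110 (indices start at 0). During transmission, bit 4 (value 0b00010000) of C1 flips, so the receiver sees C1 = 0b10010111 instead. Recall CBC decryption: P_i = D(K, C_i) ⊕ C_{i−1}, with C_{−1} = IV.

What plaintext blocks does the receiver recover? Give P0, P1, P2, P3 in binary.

P0 = 0b01000100, P1 = 0b10101110, P2 = 0b01110101, P3 = 0b00101100

Only C1 changed, to 0b10010111. In CBC, a change in C_i garbles P_i and flips the same bit in P_{i+1}. Decrypting the received ciphertext:
P0: D(K, 0b11111011) = 0b10110001; 0b10110001 ⊕ 0b11110101 = 0b01000100.
P1: D(K, 0b10010111) = 0b01010101; 0b01010101 ⊕ 0b11111011 = 0b10101110.
P2: D(K, 0b01001000) = 0b11100010; 0b11100010 ⊕ 0b10010111 = 0b01110101.
P3: D(K, 0b11000110) = 0b01100100; 0b01100100 ⊕ 0b01001000 = 0b00101100.
Blocks that differ from the original plaintext: P1, P2.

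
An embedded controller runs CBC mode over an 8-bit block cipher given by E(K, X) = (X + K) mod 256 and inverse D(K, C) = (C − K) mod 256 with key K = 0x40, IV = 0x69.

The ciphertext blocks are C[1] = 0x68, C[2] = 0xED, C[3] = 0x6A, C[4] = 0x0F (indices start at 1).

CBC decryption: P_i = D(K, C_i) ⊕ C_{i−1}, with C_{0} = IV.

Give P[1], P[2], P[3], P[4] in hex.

P[1]: D(K, 0x68) = 0x28; 0x28 ⊕ 0x69 = 0x41.
P[2]: D(K, 0xED) = 0xAD; 0xAD ⊕ 0x68 = 0xC5.
P[3]: D(K, 0x6A) = 0x2A; 0x2A ⊕ 0xED = 0xC7.
P[4]: D(K, 0x0F) = 0xCF; 0xCF ⊕ 0x6A = 0xA5.

P[1] = 0x41, P[2] = 0xC5, P[3] = 0xC7, P[4] = 0xA5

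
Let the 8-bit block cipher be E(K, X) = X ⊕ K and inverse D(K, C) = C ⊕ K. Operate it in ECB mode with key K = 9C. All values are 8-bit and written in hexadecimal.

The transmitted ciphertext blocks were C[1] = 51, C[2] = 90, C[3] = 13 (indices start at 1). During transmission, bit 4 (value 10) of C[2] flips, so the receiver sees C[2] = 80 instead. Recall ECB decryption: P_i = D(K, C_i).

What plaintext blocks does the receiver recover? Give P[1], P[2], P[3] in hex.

P[1] = CD, P[2] = 1C, P[3] = 8F

Only C[2] changed, to 80. In ECB, a change in C_i affects only P_i. Decrypting the received ciphertext:
P[1]: D(K, 51) = CD.
P[2]: D(K, 80) = 1C.
P[3]: D(K, 13) = 8F.
Blocks that differ from the original plaintext: P[2].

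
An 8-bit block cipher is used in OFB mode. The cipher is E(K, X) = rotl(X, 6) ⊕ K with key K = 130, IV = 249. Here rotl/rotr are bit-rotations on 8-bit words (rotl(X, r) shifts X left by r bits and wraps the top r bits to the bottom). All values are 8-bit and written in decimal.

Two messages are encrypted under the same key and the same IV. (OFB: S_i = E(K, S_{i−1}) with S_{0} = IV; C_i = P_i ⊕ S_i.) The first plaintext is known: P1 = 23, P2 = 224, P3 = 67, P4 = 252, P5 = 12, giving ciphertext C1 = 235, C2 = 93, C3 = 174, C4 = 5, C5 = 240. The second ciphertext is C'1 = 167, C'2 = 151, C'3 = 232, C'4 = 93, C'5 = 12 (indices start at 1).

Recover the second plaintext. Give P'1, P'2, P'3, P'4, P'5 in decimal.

P'1 = 91, P'2 = 42, P'3 = 5, P'4 = 164, P'5 = 240

In OFB with a reused IV, both messages share the same keystream S_i, so C_i ⊕ C'_i = P_i ⊕ P'_i and thus P'_i = P_i ⊕ C_i ⊕ C'_i.
P'1: 23 ⊕ 235 ⊕ 167 = 91.
P'2: 224 ⊕ 93 ⊕ 151 = 42.
P'3: 67 ⊕ 174 ⊕ 232 = 5.
P'4: 252 ⊕ 5 ⊕ 93 = 164.
P'5: 12 ⊕ 240 ⊕ 12 = 240.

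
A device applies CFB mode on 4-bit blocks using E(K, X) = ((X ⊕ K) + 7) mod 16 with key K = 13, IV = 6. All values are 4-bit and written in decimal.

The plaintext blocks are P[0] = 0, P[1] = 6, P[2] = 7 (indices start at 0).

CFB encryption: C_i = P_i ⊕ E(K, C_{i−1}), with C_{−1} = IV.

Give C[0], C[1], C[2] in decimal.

C[0] = 2, C[1] = 0, C[2] = 3

C[0]: E(K, 6) = 2; 0 ⊕ 2 = 2.
C[1]: E(K, 2) = 6; 6 ⊕ 6 = 0.
C[2]: E(K, 0) = 4; 7 ⊕ 4 = 3.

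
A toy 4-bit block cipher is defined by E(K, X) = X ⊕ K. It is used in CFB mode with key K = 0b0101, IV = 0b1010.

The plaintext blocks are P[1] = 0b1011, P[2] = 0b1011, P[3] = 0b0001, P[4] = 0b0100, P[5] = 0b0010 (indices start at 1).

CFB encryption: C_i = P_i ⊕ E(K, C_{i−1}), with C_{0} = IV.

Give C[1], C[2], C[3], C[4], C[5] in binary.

C[1] = 0b0100, C[2] = 0b1010, C[3] = 0b1110, C[4] = 0b1111, C[5] = 0b1000

C[1]: E(K, 0b1010) = 0b1111; 0b1011 ⊕ 0b1111 = 0b0100.
C[2]: E(K, 0b0100) = 0b0001; 0b1011 ⊕ 0b0001 = 0b1010.
C[3]: E(K, 0b1010) = 0b1111; 0b0001 ⊕ 0b1111 = 0b1110.
C[4]: E(K, 0b1110) = 0b1011; 0b0100 ⊕ 0b1011 = 0b1111.
C[5]: E(K, 0b1111) = 0b1010; 0b0010 ⊕ 0b1010 = 0b1000.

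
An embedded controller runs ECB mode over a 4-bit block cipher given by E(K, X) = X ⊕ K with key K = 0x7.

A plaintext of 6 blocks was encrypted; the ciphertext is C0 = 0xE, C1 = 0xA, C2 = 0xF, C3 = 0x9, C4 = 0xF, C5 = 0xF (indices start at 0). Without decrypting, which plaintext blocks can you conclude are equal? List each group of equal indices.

P2 = P4 = P5

ECB encrypts each block independently with the same key, so equal ciphertext blocks imply equal plaintext blocks.
C2 = C4 = C5 = 0xF, so P2 = P4 = P5.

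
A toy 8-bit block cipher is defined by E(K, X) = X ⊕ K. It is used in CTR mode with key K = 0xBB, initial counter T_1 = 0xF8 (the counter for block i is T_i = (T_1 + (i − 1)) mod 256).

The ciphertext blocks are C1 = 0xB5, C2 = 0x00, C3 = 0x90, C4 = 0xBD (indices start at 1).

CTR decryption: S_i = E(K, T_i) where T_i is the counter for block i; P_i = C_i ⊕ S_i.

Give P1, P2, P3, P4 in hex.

P1 = 0xF6, P2 = 0x42, P3 = 0xD1, P4 = 0xFD

P1: T = 0xF8, S = E(K, T) = 0x43; 0xB5 ⊕ 0x43 = 0xF6.
P2: T = 0xF9, S = E(K, T) = 0x42; 0x00 ⊕ 0x42 = 0x42.
P3: T = 0xFA, S = E(K, T) = 0x41; 0x90 ⊕ 0x41 = 0xD1.
P4: T = 0xFB, S = E(K, T) = 0x40; 0xBD ⊕ 0x40 = 0xFD.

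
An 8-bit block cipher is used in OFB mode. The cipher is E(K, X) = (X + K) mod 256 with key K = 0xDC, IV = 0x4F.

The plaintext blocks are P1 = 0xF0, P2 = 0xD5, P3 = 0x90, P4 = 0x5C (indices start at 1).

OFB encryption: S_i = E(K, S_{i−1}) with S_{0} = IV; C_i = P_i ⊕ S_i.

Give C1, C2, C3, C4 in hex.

C1: S = E(K, 0x4F) = 0x2B; 0xF0 ⊕ 0x2B = 0xDB.
C2: S = E(K, 0x2B) = 0x07; 0xD5 ⊕ 0x07 = 0xD2.
C3: S = E(K, 0x07) = 0xE3; 0x90 ⊕ 0xE3 = 0x73.
C4: S = E(K, 0xE3) = 0xBF; 0x5C ⊕ 0xBF = 0xE3.

C1 = 0xDB, C2 = 0xD2, C3 = 0x73, C4 = 0xE3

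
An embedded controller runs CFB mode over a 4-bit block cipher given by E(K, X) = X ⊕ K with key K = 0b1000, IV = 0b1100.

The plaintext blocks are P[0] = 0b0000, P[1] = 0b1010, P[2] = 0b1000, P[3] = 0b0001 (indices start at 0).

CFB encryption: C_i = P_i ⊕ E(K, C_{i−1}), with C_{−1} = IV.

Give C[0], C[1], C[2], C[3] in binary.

C[0] = 0b0100, C[1] = 0b0110, C[2] = 0b0110, C[3] = 0b1111

C[0]: E(K, 0b1100) = 0b0100; 0b0000 ⊕ 0b0100 = 0b0100.
C[1]: E(K, 0b0100) = 0b1100; 0b1010 ⊕ 0b1100 = 0b0110.
C[2]: E(K, 0b0110) = 0b1110; 0b1000 ⊕ 0b1110 = 0b0110.
C[3]: E(K, 0b0110) = 0b1110; 0b0001 ⊕ 0b1110 = 0b1111.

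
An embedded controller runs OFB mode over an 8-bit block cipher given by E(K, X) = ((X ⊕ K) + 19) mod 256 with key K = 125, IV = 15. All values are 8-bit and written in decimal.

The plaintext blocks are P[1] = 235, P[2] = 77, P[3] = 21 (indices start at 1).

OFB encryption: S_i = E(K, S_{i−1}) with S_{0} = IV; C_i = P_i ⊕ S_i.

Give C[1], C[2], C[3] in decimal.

C[1] = 110, C[2] = 70, C[3] = 156

C[1]: S = E(K, 15) = 133; 235 ⊕ 133 = 110.
C[2]: S = E(K, 133) = 11; 77 ⊕ 11 = 70.
C[3]: S = E(K, 11) = 137; 21 ⊕ 137 = 156.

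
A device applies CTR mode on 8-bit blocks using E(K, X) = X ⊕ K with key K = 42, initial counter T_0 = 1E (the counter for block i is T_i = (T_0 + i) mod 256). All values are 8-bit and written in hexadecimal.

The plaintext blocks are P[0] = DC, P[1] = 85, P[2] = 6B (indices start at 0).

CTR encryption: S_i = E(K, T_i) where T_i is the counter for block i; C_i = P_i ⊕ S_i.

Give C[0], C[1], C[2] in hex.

C[0]: T = 1E, S = E(K, T) = 5C; DC ⊕ 5C = 80.
C[1]: T = 1F, S = E(K, T) = 5D; 85 ⊕ 5D = D8.
C[2]: T = 20, S = E(K, T) = 62; 6B ⊕ 62 = 09.

C[0] = 80, C[1] = D8, C[2] = 09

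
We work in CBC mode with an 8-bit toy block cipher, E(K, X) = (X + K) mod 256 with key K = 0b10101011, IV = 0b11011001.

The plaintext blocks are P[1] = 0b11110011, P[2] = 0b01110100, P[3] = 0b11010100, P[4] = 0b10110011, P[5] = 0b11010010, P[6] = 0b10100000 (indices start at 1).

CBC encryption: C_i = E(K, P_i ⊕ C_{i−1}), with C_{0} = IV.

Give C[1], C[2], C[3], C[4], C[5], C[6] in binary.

C[1]: P[1] ⊕ 0b11011001 = 0b00101010; E(K, 0b00101010) = 0b11010101.
C[2]: P[2] ⊕ 0b11010101 = 0b10100001; E(K, 0b10100001) = 0b01001100.
C[3]: P[3] ⊕ 0b01001100 = 0b10011000; E(K, 0b10011000) = 0b01000011.
C[4]: P[4] ⊕ 0b01000011 = 0b11110000; E(K, 0b11110000) = 0b10011011.
C[5]: P[5] ⊕ 0b10011011 = 0b01001001; E(K, 0b01001001) = 0b11110100.
C[6]: P[6] ⊕ 0b11110100 = 0b01010100; E(K, 0b01010100) = 0b11111111.

C[1] = 0b11010101, C[2] = 0b01001100, C[3] = 0b01000011, C[4] = 0b10011011, C[5] = 0b11110100, C[6] = 0b11111111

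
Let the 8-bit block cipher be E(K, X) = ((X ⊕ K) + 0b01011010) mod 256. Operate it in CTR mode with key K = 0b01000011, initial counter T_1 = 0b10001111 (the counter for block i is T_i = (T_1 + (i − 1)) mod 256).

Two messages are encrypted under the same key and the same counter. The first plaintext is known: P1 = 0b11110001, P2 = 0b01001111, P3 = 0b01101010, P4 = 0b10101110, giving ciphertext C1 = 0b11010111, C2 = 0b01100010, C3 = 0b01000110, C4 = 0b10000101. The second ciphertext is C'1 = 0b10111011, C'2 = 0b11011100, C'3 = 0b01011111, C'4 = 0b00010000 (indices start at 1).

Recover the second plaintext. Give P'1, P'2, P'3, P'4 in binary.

In CTR with a reused counter, both messages share the same keystream S_i, so C_i ⊕ C'_i = P_i ⊕ P'_i and thus P'_i = P_i ⊕ C_i ⊕ C'_i.
P'1: 0b11110001 ⊕ 0b11010111 ⊕ 0b10111011 = 0b10011101.
P'2: 0b01001111 ⊕ 0b01100010 ⊕ 0b11011100 = 0b11110001.
P'3: 0b01101010 ⊕ 0b01000110 ⊕ 0b01011111 = 0b01110011.
P'4: 0b10101110 ⊕ 0b10000101 ⊕ 0b00010000 = 0b00111011.

P'1 = 0b10011101, P'2 = 0b11110001, P'3 = 0b01110011, P'4 = 0b00111011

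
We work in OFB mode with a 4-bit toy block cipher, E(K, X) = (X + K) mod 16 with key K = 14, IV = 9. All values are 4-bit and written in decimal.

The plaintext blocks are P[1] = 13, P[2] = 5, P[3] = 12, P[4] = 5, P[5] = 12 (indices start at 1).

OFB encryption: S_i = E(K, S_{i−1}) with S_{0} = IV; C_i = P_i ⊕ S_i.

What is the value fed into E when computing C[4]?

C[1]: S = E(K, 9) = 7; 13 ⊕ 7 = 10.
C[2]: S = E(K, 7) = 5; 5 ⊕ 5 = 0.
C[3]: S = E(K, 5) = 3; 12 ⊕ 3 = 15.
C[4]: S = E(K, 3) = 1; 5 ⊕ 1 = 4.
So the input to E for block [4] is 3.

3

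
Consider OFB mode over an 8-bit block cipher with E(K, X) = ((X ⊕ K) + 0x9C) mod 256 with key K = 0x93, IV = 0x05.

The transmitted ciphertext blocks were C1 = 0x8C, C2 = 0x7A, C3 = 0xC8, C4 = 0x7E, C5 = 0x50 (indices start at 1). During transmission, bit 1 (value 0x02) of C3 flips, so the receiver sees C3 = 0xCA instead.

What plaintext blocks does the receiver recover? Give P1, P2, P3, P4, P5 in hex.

OFB decryption: S_i = E(K, S_{i−1}) with S_{0} = IV; P_i = C_i ⊕ S_i.
Only C3 changed, to 0xCA. In OFB, a change in C_i flips the same bit in P_i only; the keystream is unaffected. Decrypting the received ciphertext:
P1: S = E(K, 0x05) = 0x32; 0x8C ⊕ 0x32 = 0xBE.
P2: S = E(K, 0x32) = 0x3D; 0x7A ⊕ 0x3D = 0x47.
P3: S = E(K, 0x3D) = 0x4A; 0xCA ⊕ 0x4A = 0x80.
P4: S = E(K, 0x4A) = 0x75; 0x7E ⊕ 0x75 = 0x0B.
P5: S = E(K, 0x75) = 0x82; 0x50 ⊕ 0x82 = 0xD2.
Blocks that differ from the original plaintext: P3.

P1 = 0xBE, P2 = 0x47, P3 = 0x80, P4 = 0x0B, P5 = 0xD2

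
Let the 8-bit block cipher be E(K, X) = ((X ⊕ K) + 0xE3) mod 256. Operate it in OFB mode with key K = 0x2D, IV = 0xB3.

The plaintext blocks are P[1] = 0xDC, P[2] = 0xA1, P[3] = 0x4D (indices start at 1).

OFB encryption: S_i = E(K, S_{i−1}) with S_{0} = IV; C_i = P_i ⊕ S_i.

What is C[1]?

C[1] = 0x5D

C[1]: S = E(K, 0xB3) = 0x81; 0xDC ⊕ 0x81 = 0x5D.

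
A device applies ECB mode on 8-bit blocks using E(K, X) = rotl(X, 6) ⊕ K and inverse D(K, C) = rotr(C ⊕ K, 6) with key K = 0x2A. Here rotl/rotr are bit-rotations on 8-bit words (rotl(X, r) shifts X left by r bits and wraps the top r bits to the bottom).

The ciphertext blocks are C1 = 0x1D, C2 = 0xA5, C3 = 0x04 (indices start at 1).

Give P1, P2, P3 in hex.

P1 = 0xDC, P2 = 0x3E, P3 = 0xB8

ECB decryption: P_i = D(K, C_i).
P1: D(K, 0x1D) = 0xDC.
P2: D(K, 0xA5) = 0x3E.
P3: D(K, 0x04) = 0xB8.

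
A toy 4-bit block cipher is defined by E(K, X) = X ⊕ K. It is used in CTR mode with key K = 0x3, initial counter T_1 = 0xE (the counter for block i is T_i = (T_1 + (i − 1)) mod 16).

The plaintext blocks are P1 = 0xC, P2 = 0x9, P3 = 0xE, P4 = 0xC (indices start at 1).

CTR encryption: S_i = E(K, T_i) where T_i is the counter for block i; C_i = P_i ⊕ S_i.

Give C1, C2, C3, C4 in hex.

C1: T = 0xE, S = E(K, T) = 0xD; 0xC ⊕ 0xD = 0x1.
C2: T = 0xF, S = E(K, T) = 0xC; 0x9 ⊕ 0xC = 0x5.
C3: T = 0x0, S = E(K, T) = 0x3; 0xE ⊕ 0x3 = 0xD.
C4: T = 0x1, S = E(K, T) = 0x2; 0xC ⊕ 0x2 = 0xE.

C1 = 0x1, C2 = 0x5, C3 = 0xD, C4 = 0xE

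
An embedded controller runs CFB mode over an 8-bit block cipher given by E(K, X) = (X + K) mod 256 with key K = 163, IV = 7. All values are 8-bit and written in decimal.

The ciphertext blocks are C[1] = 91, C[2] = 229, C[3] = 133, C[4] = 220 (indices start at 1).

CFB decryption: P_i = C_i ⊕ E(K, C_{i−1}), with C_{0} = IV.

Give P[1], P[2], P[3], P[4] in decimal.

P[1] = 241, P[2] = 27, P[3] = 13, P[4] = 244

P[1]: E(K, 7) = 170; 91 ⊕ 170 = 241.
P[2]: E(K, 91) = 254; 229 ⊕ 254 = 27.
P[3]: E(K, 229) = 136; 133 ⊕ 136 = 13.
P[4]: E(K, 133) = 40; 220 ⊕ 40 = 244.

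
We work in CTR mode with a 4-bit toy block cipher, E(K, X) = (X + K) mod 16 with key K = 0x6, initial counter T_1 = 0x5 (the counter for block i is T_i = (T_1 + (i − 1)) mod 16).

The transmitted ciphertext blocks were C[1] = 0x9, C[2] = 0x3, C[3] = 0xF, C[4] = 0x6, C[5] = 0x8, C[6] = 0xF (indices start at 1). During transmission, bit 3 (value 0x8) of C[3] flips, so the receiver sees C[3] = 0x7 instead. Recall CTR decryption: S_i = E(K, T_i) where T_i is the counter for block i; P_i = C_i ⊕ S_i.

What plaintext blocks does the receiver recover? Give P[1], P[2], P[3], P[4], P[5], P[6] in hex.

P[1] = 0x2, P[2] = 0xF, P[3] = 0xA, P[4] = 0x8, P[5] = 0x7, P[6] = 0xF

Only C[3] changed, to 0x7. In CTR, a change in C_i flips the same bit in P_i only; the keystream is unaffected. Decrypting the received ciphertext:
P[1]: T = 0x5, S = E(K, T) = 0xB; 0x9 ⊕ 0xB = 0x2.
P[2]: T = 0x6, S = E(K, T) = 0xC; 0x3 ⊕ 0xC = 0xF.
P[3]: T = 0x7, S = E(K, T) = 0xD; 0x7 ⊕ 0xD = 0xA.
P[4]: T = 0x8, S = E(K, T) = 0xE; 0x6 ⊕ 0xE = 0x8.
P[5]: T = 0x9, S = E(K, T) = 0xF; 0x8 ⊕ 0xF = 0x7.
P[6]: T = 0xA, S = E(K, T) = 0x0; 0xF ⊕ 0x0 = 0xF.
Blocks that differ from the original plaintext: P[3].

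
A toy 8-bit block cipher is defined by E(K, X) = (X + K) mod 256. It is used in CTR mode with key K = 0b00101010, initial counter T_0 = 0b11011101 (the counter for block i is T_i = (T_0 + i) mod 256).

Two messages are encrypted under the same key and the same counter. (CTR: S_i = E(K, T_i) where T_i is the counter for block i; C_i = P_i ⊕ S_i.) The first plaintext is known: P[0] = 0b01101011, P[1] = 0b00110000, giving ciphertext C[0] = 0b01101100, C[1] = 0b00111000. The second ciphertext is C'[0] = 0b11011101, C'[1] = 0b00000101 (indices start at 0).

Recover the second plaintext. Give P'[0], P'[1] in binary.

In CTR with a reused counter, both messages share the same keystream S_i, so C_i ⊕ C'_i = P_i ⊕ P'_i and thus P'_i = P_i ⊕ C_i ⊕ C'_i.
P'[0]: 0b01101011 ⊕ 0b01101100 ⊕ 0b11011101 = 0b11011010.
P'[1]: 0b00110000 ⊕ 0b00111000 ⊕ 0b00000101 = 0b00001101.

P'[0] = 0b11011010, P'[1] = 0b00001101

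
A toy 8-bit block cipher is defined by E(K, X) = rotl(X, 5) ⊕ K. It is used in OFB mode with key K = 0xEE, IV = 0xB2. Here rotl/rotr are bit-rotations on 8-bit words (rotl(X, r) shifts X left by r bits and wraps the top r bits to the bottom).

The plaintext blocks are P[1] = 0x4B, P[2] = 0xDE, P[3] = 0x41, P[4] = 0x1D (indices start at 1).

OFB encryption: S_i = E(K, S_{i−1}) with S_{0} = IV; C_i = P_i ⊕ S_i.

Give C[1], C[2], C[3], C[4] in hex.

C[1]: S = E(K, 0xB2) = 0xB8; 0x4B ⊕ 0xB8 = 0xF3.
C[2]: S = E(K, 0xB8) = 0xF9; 0xDE ⊕ 0xF9 = 0x27.
C[3]: S = E(K, 0xF9) = 0xD1; 0x41 ⊕ 0xD1 = 0x90.
C[4]: S = E(K, 0xD1) = 0xD4; 0x1D ⊕ 0xD4 = 0xC9.

C[1] = 0xF3, C[2] = 0x27, C[3] = 0x90, C[4] = 0xC9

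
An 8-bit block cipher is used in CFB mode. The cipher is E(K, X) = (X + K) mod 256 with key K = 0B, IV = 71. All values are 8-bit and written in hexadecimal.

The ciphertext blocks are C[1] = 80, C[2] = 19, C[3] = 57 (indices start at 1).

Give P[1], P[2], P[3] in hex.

P[1] = FC, P[2] = 92, P[3] = 73

CFB decryption: P_i = C_i ⊕ E(K, C_{i−1}), with C_{0} = IV.
P[1]: E(K, 71) = 7C; 80 ⊕ 7C = FC.
P[2]: E(K, 80) = 8B; 19 ⊕ 8B = 92.
P[3]: E(K, 19) = 24; 57 ⊕ 24 = 73.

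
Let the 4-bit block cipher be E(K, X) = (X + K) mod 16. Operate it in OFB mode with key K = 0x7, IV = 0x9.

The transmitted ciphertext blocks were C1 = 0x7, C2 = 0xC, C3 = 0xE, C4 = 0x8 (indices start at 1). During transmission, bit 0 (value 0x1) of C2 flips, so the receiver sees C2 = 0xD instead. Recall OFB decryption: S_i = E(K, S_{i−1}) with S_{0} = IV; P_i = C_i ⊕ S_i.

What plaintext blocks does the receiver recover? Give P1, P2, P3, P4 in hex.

Only C2 changed, to 0xD. In OFB, a change in C_i flips the same bit in P_i only; the keystream is unaffected. Decrypting the received ciphertext:
P1: S = E(K, 0x9) = 0x0; 0x7 ⊕ 0x0 = 0x7.
P2: S = E(K, 0x0) = 0x7; 0xD ⊕ 0x7 = 0xA.
P3: S = E(K, 0x7) = 0xE; 0xE ⊕ 0xE = 0x0.
P4: S = E(K, 0xE) = 0x5; 0x8 ⊕ 0x5 = 0xD.
Blocks that differ from the original plaintext: P2.

P1 = 0x7, P2 = 0xA, P3 = 0x0, P4 = 0xD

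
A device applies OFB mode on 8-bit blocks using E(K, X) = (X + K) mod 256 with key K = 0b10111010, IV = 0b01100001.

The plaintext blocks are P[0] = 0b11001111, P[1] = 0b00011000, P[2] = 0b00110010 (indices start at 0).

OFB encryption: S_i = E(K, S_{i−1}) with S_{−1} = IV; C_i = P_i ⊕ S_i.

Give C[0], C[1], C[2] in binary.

C[0] = 0b11010100, C[1] = 0b11001101, C[2] = 0b10111101

C[0]: S = E(K, 0b01100001) = 0b00011011; 0b11001111 ⊕ 0b00011011 = 0b11010100.
C[1]: S = E(K, 0b00011011) = 0b11010101; 0b00011000 ⊕ 0b11010101 = 0b11001101.
C[2]: S = E(K, 0b11010101) = 0b10001111; 0b00110010 ⊕ 0b10001111 = 0b10111101.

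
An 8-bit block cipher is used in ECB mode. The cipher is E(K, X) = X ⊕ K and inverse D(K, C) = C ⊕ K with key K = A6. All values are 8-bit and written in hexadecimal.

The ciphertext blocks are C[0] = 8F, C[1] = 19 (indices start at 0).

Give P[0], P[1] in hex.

P[0] = 29, P[1] = BF

ECB decryption: P_i = D(K, C_i).
P[0]: D(K, 8F) = 29.
P[1]: D(K, 19) = BF.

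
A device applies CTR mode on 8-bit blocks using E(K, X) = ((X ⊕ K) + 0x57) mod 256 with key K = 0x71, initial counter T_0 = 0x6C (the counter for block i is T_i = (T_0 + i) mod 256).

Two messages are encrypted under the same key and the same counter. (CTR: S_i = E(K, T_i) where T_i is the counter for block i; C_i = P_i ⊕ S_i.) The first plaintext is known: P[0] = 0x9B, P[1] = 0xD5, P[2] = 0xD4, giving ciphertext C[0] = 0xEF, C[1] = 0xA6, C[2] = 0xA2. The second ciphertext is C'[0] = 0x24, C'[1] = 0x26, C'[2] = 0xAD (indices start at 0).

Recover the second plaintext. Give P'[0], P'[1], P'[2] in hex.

P'[0] = 0x50, P'[1] = 0x55, P'[2] = 0xDB

In CTR with a reused counter, both messages share the same keystream S_i, so C_i ⊕ C'_i = P_i ⊕ P'_i and thus P'_i = P_i ⊕ C_i ⊕ C'_i.
P'[0]: 0x9B ⊕ 0xEF ⊕ 0x24 = 0x50.
P'[1]: 0xD5 ⊕ 0xA6 ⊕ 0x26 = 0x55.
P'[2]: 0xD4 ⊕ 0xA2 ⊕ 0xAD = 0xDB.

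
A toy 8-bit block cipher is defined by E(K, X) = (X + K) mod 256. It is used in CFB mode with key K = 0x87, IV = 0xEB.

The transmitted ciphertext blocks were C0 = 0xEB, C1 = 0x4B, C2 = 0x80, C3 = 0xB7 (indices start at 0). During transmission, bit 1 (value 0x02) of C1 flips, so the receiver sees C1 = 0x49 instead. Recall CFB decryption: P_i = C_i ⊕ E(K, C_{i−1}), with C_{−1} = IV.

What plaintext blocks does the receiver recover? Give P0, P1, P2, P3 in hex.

P0 = 0x99, P1 = 0x3B, P2 = 0x50, P3 = 0xB0

Only C1 changed, to 0x49. In CFB, a change in C_i flips the same bit in P_i and garbles P_{i+1}. Decrypting the received ciphertext:
P0: E(K, 0xEB) = 0x72; 0xEB ⊕ 0x72 = 0x99.
P1: E(K, 0xEB) = 0x72; 0x49 ⊕ 0x72 = 0x3B.
P2: E(K, 0x49) = 0xD0; 0x80 ⊕ 0xD0 = 0x50.
P3: E(K, 0x80) = 0x07; 0xB7 ⊕ 0x07 = 0xB0.
Blocks that differ from the original plaintext: P1, P2.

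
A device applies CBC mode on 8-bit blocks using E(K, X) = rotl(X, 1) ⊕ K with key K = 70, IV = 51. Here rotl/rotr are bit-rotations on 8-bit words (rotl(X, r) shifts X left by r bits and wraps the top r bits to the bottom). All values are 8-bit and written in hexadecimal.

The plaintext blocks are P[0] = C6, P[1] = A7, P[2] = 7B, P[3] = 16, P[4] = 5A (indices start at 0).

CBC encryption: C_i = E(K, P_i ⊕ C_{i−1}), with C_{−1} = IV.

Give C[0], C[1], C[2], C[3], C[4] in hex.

C[0] = 5F, C[1] = 81, C[2] = 85, C[3] = 57, C[4] = 6A

C[0]: P[0] ⊕ 51 = 97; E(K, 97) = 5F.
C[1]: P[1] ⊕ 5F = F8; E(K, F8) = 81.
C[2]: P[2] ⊕ 81 = FA; E(K, FA) = 85.
C[3]: P[3] ⊕ 85 = 93; E(K, 93) = 57.
C[4]: P[4] ⊕ 57 = 0D; E(K, 0D) = 6A.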